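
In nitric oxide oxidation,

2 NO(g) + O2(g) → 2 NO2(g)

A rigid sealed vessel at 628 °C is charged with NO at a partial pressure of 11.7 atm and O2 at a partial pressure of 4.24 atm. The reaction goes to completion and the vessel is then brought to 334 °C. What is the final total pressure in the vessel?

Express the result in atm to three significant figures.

With V and T fixed, P_i ∝ n_i, so the mole ratios apply directly to partial pressures at 628 °C.
P(O2) required for 11.7 atm of NO = (1/2) × 11.7 = 5.850 atm; available 4.24 atm, so O2 is limiting.
P(NO) remaining = 11.7 − (2/1) × 4.24 = 3.220 atm
P(gaseous products) = (2)/1 × 4.24 = 8.480 atm
P_total at 628 °C = 3.220 + 8.480 = 11.70 atm
Scaling to 334 °C: P = 11.70 × 607.15/901.15 = 7.883 atm

7.88 atm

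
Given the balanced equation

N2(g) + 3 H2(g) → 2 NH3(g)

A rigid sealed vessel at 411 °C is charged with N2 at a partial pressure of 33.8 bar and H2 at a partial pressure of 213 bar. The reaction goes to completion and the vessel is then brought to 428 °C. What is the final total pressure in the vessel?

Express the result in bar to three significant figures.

184 bar

With V and T fixed, P_i ∝ n_i, so the mole ratios apply directly to partial pressures at 411 °C.
P(H2) required for 33.8 bar of N2 = (3/1) × 33.8 = 101.4 bar; available 213 bar, so N2 is limiting.
P(H2) remaining = 213 − (3/1) × 33.8 = 111.6 bar
P(gaseous products) = (2)/1 × 33.8 = 67.60 bar
P_total at 411 °C = 111.6 + 67.60 = 179.2 bar
Scaling to 428 °C: P = 179.2 × 701.15/684.15 = 183.7 bar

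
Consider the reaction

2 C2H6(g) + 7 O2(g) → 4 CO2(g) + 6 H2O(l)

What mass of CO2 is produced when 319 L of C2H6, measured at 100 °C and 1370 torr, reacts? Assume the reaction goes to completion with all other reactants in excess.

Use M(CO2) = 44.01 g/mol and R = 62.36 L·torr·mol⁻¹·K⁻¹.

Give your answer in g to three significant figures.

1650 g

n(C2H6) = PV/RT = (1370 × 319) / (62.36 × 373.15) = 18.78 mol
n(CO2) = (4/2) × 18.78 = 37.56 mol
m(CO2) = 37.56 × 44.01 = 1653 g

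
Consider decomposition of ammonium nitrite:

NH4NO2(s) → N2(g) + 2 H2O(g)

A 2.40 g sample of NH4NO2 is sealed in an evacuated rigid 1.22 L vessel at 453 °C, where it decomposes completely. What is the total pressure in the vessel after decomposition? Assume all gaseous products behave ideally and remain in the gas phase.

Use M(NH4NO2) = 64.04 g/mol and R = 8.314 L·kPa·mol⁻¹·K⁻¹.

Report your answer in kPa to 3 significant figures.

556 kPa

n(NH4NO2) = 2.40 / 64.04 = 0.03748 mol
n(gas produced) = (3/1) × 0.03748 = 0.1124 mol
P = nRT/V = 0.1124 × 8.314 × 726.15 / 1.22 = 556.2 kPa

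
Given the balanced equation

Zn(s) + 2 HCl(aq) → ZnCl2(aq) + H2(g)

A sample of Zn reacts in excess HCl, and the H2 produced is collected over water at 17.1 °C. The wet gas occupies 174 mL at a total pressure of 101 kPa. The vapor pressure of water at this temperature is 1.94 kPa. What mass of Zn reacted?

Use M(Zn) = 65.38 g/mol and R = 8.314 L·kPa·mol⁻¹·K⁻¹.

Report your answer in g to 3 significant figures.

P(H2) = 101 − 1.94 = 99.06 kPa
n(H2) = PV/RT = (99.06 × 0.1740) / (8.314 × 290.25) = 0.007143 mol
n(Zn) = (1/1) × 0.007143 = 0.007143 mol
m(Zn) = 0.007143 × 65.38 = 0.4670 g

0.467 g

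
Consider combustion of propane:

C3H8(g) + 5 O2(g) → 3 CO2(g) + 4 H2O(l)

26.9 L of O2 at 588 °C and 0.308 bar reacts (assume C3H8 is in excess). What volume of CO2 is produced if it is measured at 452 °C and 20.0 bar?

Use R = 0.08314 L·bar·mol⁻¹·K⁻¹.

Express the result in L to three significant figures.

n(O2) = PV/RT = (0.308 × 26.9) / (0.08314 × 861.15) = 0.1157 mol
n(CO2) = (3/5) × 0.1157 = 0.06942 mol
V = nRT/P = 0.06942 × 0.08314 × 725.15 / 20.0 = 0.2093 L

0.209 L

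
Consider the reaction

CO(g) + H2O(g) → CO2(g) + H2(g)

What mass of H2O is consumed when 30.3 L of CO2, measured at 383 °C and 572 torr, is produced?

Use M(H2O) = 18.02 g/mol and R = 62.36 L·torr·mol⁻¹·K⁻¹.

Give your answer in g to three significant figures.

n(CO2) = PV/RT = (572 × 30.3) / (62.36 × 656.15) = 0.4236 mol
n(H2O) = (1/1) × 0.4236 = 0.4236 mol
m(H2O) = 0.4236 × 18.02 = 7.633 g

7.63 g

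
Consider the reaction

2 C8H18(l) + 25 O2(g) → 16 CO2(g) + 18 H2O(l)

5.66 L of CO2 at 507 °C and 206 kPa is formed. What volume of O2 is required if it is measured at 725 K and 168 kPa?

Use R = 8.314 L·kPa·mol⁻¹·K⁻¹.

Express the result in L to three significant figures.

10.1 L

n(CO2) = PV/RT = (206 × 5.66) / (8.314 × 780.15) = 0.1798 mol
n(O2) = (25/16) × 0.1798 = 0.2809 mol
V = nRT/P = 0.2809 × 8.314 × 725 / 168 = 10.08 L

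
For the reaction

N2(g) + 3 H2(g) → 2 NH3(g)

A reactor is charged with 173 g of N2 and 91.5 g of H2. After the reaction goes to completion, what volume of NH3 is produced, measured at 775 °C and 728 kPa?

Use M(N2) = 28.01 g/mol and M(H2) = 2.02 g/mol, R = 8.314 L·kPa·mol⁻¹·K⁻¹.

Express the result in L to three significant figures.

148 L

n(N2) = 173 / 28.01 = 6.176 mol
n(H2) = 91.5 / 2.02 = 45.30 mol
For 6.176 mol N2, stoichiometry requires (3/1) × 6.176 = 18.53 mol H2; 45.30 mol is available, so N2 is limiting.
n(NH3) = (2/1) × 6.176 = 12.35 mol
V(NH3) = nRT/P = 12.35 × 8.314 × 1048.15 / 728 = 147.8 L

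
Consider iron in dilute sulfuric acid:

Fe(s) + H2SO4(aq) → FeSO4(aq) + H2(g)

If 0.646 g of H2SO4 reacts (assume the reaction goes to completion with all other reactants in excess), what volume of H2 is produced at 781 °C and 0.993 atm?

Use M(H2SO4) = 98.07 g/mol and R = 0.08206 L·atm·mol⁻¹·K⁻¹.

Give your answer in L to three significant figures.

n(H2SO4) = 0.6460 / 98.07 = 0.006587 mol
n(H2) = (1/1) × 0.006587 = 0.006587 mol
V = nRT/P = 0.006587 × 0.08206 × 1054.15 / 0.993 = 0.5738 L

0.574 L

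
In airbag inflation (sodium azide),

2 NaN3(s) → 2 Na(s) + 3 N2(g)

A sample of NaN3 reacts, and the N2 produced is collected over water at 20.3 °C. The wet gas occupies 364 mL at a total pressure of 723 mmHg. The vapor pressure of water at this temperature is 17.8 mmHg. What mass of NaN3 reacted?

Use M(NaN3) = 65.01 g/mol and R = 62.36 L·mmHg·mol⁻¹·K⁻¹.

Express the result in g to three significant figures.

P(N2) = 723 − 17.8 = 705.2 mmHg
n(N2) = PV/RT = (705.2 × 0.3640) / (62.36 × 293.45) = 0.01403 mol
n(NaN3) = (2/3) × 0.01403 = 0.009353 mol
m(NaN3) = 0.009353 × 65.01 = 0.6080 g

0.608 g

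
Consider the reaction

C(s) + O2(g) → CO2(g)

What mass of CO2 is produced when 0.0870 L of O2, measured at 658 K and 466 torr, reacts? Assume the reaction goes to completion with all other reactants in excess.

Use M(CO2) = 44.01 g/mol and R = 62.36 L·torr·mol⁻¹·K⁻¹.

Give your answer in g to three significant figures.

0.0435 g

n(O2) = PV/RT = (466 × 0.0870) / (62.36 × 658) = 0.0009880 mol
n(CO2) = (1/1) × 0.0009880 = 0.0009880 mol
m(CO2) = 0.0009880 × 44.01 = 0.04348 g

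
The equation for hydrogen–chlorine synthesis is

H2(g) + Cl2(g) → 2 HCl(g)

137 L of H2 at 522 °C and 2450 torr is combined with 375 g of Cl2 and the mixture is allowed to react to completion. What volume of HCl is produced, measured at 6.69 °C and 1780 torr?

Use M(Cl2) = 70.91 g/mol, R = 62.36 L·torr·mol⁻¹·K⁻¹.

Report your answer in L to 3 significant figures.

n(H2) = PV/RT = (2450 × 137) / (62.36 × 795.15) = 6.769 mol
n(Cl2) = 375 / 70.91 = 5.288 mol
For 6.769 mol H2, stoichiometry requires (1/1) × 6.769 = 6.769 mol Cl2; 5.288 mol is available, so Cl2 is limiting.
n(HCl) = (2/1) × 5.288 = 10.58 mol
V(HCl) = nRT/P = 10.58 × 62.36 × 279.84 / 1780 = 103.7 L

104 L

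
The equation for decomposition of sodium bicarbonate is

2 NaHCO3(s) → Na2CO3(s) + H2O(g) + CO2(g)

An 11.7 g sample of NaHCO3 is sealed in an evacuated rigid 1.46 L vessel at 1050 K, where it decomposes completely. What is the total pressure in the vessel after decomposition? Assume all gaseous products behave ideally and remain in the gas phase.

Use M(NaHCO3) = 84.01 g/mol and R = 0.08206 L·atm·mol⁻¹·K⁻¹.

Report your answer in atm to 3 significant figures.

n(NaHCO3) = 11.7 / 84.01 = 0.1393 mol
n(gas produced) = (2/2) × 0.1393 = 0.1393 mol
P = nRT/V = 0.1393 × 0.08206 × 1050 / 1.46 = 8.221 atm

8.22 atm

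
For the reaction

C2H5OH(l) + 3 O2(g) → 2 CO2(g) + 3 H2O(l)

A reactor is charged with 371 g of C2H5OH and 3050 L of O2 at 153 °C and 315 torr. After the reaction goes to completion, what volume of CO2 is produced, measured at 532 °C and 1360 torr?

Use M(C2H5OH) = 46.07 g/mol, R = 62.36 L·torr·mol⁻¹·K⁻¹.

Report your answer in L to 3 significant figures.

n(C2H5OH) = 371 / 46.07 = 8.053 mol
n(O2) = PV/RT = (315 × 3050) / (62.36 × 426.15) = 36.15 mol
For 8.053 mol C2H5OH, stoichiometry requires (3/1) × 8.053 = 24.16 mol O2; 36.15 mol is available, so C2H5OH is limiting.
n(CO2) = (2/1) × 8.053 = 16.11 mol
V(CO2) = nRT/P = 16.11 × 62.36 × 805.15 / 1360 = 594.8 L

595 L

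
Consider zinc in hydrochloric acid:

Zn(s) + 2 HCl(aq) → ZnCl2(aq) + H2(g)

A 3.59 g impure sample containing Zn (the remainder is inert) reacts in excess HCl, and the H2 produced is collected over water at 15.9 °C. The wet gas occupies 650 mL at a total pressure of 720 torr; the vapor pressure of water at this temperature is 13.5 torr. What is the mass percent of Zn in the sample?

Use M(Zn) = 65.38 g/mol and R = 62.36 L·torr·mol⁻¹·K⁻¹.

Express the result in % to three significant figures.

P(H2) = 720 − 13.5 = 706.5 torr
n(H2) = PV/RT = (706.5 × 0.6500) / (62.36 × 289.05) = 0.02548 mol
n(Zn) = (1/1) × 0.02548 = 0.02548 mol
m(Zn) = 0.02548 × 65.38 = 1.666 g
%Zn = 1.666 / 3.59 × 100 = 46.41%

46.4 %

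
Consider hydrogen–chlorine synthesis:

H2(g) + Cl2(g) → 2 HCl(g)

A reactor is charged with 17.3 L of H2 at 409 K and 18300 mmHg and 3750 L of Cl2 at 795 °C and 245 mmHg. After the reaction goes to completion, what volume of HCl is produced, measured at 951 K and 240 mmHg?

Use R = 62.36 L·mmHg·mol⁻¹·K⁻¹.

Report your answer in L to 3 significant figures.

6130 L

n(H2) = PV/RT = (18300 × 17.3) / (62.36 × 409) = 12.41 mol
n(Cl2) = PV/RT = (245 × 3750) / (62.36 × 1068.15) = 13.79 mol
For 12.41 mol H2, stoichiometry requires (1/1) × 12.41 = 12.41 mol Cl2; 13.79 mol is available, so H2 is limiting.
n(HCl) = (2/1) × 12.41 = 24.82 mol
V(HCl) = nRT/P = 24.82 × 62.36 × 951 / 240 = 6133 L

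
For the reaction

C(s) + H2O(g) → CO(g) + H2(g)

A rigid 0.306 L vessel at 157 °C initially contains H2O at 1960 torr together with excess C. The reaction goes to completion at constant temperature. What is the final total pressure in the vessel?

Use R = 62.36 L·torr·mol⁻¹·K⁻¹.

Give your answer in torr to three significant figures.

Since T and V are fixed, P_final/P_initial = n_final/n_initial = 2/1.
P_final = (2/1) × 1960 = 3920 torr

3920 torr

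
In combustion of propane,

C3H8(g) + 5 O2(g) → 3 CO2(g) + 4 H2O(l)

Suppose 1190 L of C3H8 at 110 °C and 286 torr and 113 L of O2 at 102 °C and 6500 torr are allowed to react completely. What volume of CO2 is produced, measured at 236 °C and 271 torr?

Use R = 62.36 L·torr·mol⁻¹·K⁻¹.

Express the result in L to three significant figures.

n(C3H8) = PV/RT = (286 × 1190) / (62.36 × 383.15) = 14.24 mol
n(O2) = PV/RT = (6500 × 113) / (62.36 × 375.15) = 31.40 mol
For 14.24 mol C3H8, stoichiometry requires (5/1) × 14.24 = 71.20 mol O2; 31.40 mol is available, so O2 is limiting.
n(CO2) = (3/5) × 31.40 = 18.84 mol
V(CO2) = nRT/P = 18.84 × 62.36 × 509.15 / 271 = 2207 L

2210 L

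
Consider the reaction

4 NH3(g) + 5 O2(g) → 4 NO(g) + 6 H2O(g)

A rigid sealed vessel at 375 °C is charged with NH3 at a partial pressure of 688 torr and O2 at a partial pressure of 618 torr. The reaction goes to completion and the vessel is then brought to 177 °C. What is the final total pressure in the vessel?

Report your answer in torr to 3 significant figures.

Because the vessel is rigid and T is held at 375 °C, work the stoichiometry in partial pressures (P_i = n_iRT/V).
P(O2) required for 688 torr of NH3 = (5/4) × 688 = 860.0 torr; available 618 torr, so O2 is limiting.
P(NH3) remaining = 688 − (4/5) × 618 = 193.6 torr
P(gaseous products) = (4+6)/5 × 618 = 1236 torr
P_total at 375 °C = 193.6 + 1236 = 1430 torr
Scaling to 177 °C: P = 1430 × 450.15/648.15 = 993.2 torr

993 torr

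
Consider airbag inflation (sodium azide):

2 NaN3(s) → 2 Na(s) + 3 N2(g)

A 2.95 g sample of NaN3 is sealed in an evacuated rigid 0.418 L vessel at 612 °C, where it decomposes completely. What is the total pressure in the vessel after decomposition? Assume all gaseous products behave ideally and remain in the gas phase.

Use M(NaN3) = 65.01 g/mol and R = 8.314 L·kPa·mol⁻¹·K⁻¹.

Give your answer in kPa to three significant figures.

1200 kPa

n(NaN3) = 2.95 / 65.01 = 0.04538 mol
n(gas produced) = (3/2) × 0.04538 = 0.06807 mol
P = nRT/V = 0.06807 × 8.314 × 885.15 / 0.418 = 1198 kPa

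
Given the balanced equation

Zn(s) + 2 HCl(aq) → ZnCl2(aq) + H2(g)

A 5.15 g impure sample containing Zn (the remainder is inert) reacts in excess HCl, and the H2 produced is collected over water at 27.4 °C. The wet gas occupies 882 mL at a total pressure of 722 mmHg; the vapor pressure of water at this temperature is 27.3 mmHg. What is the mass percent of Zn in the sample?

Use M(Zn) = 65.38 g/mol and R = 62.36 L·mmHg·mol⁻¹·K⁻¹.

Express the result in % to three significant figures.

P(H2) = 722 − 27.3 = 694.7 mmHg
n(H2) = PV/RT = (694.7 × 0.8820) / (62.36 × 300.55) = 0.03269 mol
n(Zn) = (1/1) × 0.03269 = 0.03269 mol
m(Zn) = 0.03269 × 65.38 = 2.137 g
%Zn = 2.137 / 5.15 × 100 = 41.50%

41.5 %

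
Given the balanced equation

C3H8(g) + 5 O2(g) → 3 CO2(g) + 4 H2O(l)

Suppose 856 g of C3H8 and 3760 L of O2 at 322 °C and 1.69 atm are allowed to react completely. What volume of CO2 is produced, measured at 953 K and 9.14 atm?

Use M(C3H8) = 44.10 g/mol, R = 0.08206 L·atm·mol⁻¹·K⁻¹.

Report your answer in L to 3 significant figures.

498 L

n(C3H8) = 856 / 44.10 = 19.41 mol
n(O2) = PV/RT = (1.69 × 3760) / (0.08206 × 595.15) = 130.1 mol
For 19.41 mol C3H8, stoichiometry requires (5/1) × 19.41 = 97.05 mol O2; 130.1 mol is available, so C3H8 is limiting.
n(CO2) = (3/1) × 19.41 = 58.23 mol
V(CO2) = nRT/P = 58.23 × 0.08206 × 953 / 9.14 = 498.2 L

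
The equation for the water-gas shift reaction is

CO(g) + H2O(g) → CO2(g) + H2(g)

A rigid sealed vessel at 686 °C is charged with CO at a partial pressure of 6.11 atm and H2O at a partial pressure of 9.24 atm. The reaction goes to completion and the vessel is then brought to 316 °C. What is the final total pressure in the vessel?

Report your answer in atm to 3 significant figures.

Because the vessel is rigid and T is held at 686 °C, work the stoichiometry in partial pressures (P_i = n_iRT/V).
P(H2O) required for 6.11 atm of CO = (1/1) × 6.11 = 6.110 atm; available 9.24 atm, so CO is limiting.
P(H2O) remaining = 9.24 − (1/1) × 6.11 = 3.130 atm
P(gaseous products) = (1+1)/1 × 6.11 = 12.22 atm
P_total at 686 °C = 3.130 + 12.22 = 15.35 atm
Scaling to 316 °C: P = 15.35 × 589.15/959.15 = 9.429 atm

9.43 atm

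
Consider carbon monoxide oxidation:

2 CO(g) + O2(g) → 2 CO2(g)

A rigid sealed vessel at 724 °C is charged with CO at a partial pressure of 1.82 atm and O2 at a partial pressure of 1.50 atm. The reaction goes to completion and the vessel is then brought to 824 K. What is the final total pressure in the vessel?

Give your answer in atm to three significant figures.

At constant V, partial pressures at 724 °C are proportional to moles, so apply stoichiometry directly to pressures.
P(O2) required for 1.82 atm of CO = (1/2) × 1.82 = 0.9100 atm; available 1.50 atm, so CO is limiting.
P(O2) remaining = 1.50 − (1/2) × 1.82 = 0.5900 atm
P(gaseous products) = (2)/2 × 1.82 = 1.820 atm
P_total at 724 °C = 0.5900 + 1.820 = 2.410 atm
Scaling to 824 K: P = 2.410 × 824/997.15 = 1.992 atm

1.99 atm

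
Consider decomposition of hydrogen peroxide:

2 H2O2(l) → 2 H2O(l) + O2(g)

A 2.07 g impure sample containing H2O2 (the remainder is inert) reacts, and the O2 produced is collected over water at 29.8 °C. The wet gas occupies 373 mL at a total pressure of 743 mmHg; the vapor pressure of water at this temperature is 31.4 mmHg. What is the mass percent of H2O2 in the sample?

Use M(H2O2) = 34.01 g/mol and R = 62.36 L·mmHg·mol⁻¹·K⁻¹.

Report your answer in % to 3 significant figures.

46.2 %

P(O2) = 743 − 31.4 = 711.6 mmHg
n(O2) = PV/RT = (711.6 × 0.3730) / (62.36 × 302.95) = 0.01405 mol
n(H2O2) = (2/1) × 0.01405 = 0.02810 mol
m(H2O2) = 0.02810 × 34.01 = 0.9557 g
%H2O2 = 0.9557 / 2.07 × 100 = 46.17%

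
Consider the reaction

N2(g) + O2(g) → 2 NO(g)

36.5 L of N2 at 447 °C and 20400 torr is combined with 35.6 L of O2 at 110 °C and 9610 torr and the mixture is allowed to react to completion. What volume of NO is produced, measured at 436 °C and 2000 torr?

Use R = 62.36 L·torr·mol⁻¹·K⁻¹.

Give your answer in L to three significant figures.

n(N2) = PV/RT = (20400 × 36.5) / (62.36 × 720.15) = 16.58 mol
n(O2) = PV/RT = (9610 × 35.6) / (62.36 × 383.15) = 14.32 mol
For 16.58 mol N2, stoichiometry requires (1/1) × 16.58 = 16.58 mol O2; 14.32 mol is available, so O2 is limiting.
n(NO) = (2/1) × 14.32 = 28.64 mol
V(NO) = nRT/P = 28.64 × 62.36 × 709.15 / 2000 = 633.3 L

633 L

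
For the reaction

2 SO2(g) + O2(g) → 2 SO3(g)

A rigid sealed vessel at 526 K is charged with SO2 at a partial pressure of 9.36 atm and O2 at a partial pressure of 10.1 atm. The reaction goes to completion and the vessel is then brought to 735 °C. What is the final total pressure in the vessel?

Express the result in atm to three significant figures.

At constant V, partial pressures at 526 K are proportional to moles, so apply stoichiometry directly to pressures.
P(O2) required for 9.36 atm of SO2 = (1/2) × 9.36 = 4.680 atm; available 10.1 atm, so SO2 is limiting.
P(O2) remaining = 10.1 − (1/2) × 9.36 = 5.420 atm
P(gaseous products) = (2)/2 × 9.36 = 9.360 atm
P_total at 526 K = 5.420 + 9.360 = 14.78 atm
Scaling to 735 °C: P = 14.78 × 1008.15/526 = 28.33 atm

28.3 atm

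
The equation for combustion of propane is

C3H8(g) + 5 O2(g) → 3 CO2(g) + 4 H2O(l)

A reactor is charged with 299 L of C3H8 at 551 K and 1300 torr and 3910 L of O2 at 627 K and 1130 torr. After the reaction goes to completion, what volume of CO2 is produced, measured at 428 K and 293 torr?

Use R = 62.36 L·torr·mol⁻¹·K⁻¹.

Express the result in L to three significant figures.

n(C3H8) = PV/RT = (1300 × 299) / (62.36 × 551) = 11.31 mol
n(O2) = PV/RT = (1130 × 3910) / (62.36 × 627) = 113.0 mol
For 11.31 mol C3H8, stoichiometry requires (5/1) × 11.31 = 56.55 mol O2; 113.0 mol is available, so C3H8 is limiting.
n(CO2) = (3/1) × 11.31 = 33.93 mol
V(CO2) = nRT/P = 33.93 × 62.36 × 428 / 293 = 3091 L

3090 L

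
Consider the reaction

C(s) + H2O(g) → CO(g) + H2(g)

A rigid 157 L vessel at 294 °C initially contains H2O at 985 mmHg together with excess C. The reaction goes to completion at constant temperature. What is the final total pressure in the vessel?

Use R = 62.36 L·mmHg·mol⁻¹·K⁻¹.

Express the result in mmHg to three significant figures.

1970 mmHg

Since T and V are fixed, P_final/P_initial = n_final/n_initial = 2/1.
P_final = (2/1) × 985 = 1970 mmHg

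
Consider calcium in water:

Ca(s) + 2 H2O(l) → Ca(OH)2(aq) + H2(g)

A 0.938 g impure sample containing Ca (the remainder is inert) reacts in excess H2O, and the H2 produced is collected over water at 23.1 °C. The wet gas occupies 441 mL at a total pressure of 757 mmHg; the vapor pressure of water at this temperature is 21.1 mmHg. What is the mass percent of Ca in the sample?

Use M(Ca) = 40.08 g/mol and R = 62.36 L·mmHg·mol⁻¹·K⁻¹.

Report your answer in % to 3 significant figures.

75.1 %

P(H2) = 757 − 21.1 = 735.9 mmHg
n(H2) = PV/RT = (735.9 × 0.4410) / (62.36 × 296.25) = 0.01757 mol
n(Ca) = (1/1) × 0.01757 = 0.01757 mol
m(Ca) = 0.01757 × 40.08 = 0.7042 g
%Ca = 0.7042 / 0.938 × 100 = 75.07%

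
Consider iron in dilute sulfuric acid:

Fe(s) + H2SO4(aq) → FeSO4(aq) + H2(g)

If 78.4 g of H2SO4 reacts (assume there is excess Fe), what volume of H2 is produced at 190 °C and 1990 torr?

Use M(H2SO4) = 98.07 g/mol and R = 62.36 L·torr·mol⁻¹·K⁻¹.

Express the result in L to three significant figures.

11.6 L

n(H2SO4) = 78.40 / 98.07 = 0.7994 mol
n(H2) = (1/1) × 0.7994 = 0.7994 mol
V = nRT/P = 0.7994 × 62.36 × 463.15 / 1990 = 11.60 L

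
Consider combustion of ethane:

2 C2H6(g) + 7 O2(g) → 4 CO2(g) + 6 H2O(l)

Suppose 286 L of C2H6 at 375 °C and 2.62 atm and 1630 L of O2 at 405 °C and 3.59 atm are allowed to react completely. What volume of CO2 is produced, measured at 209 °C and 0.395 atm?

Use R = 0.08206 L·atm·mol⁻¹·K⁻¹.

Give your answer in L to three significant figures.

2820 L

n(C2H6) = PV/RT = (2.62 × 286) / (0.08206 × 648.15) = 14.09 mol
n(O2) = PV/RT = (3.59 × 1630) / (0.08206 × 678.15) = 105.2 mol
For 14.09 mol C2H6, stoichiometry requires (7/2) × 14.09 = 49.31 mol O2; 105.2 mol is available, so C2H6 is limiting.
n(CO2) = (4/2) × 14.09 = 28.18 mol
V(CO2) = nRT/P = 28.18 × 0.08206 × 482.15 / 0.395 = 2823 L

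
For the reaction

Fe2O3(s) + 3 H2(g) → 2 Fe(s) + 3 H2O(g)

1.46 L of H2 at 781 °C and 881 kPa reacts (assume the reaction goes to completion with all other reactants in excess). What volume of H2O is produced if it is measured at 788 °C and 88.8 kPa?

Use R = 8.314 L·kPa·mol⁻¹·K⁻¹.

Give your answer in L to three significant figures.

14.6 L

n(H2) = PV/RT = (881 × 1.46) / (8.314 × 1054.15) = 0.1468 mol
n(H2O) = (3/3) × 0.1468 = 0.1468 mol
V = nRT/P = 0.1468 × 8.314 × 1061.15 / 88.8 = 14.58 L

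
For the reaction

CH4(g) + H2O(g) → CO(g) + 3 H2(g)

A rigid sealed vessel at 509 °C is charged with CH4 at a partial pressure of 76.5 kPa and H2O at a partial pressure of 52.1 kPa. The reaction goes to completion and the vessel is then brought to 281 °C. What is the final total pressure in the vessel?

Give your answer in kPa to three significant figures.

165 kPa

Because the vessel is rigid and T is held at 509 °C, work the stoichiometry in partial pressures (P_i = n_iRT/V).
P(H2O) required for 76.5 kPa of CH4 = (1/1) × 76.5 = 76.50 kPa; available 52.1 kPa, so H2O is limiting.
P(CH4) remaining = 76.5 − (1/1) × 52.1 = 24.40 kPa
P(gaseous products) = (1+3)/1 × 52.1 = 208.4 kPa
P_total at 509 °C = 24.40 + 208.4 = 232.8 kPa
Scaling to 281 °C: P = 232.8 × 554.15/782.15 = 164.9 kPa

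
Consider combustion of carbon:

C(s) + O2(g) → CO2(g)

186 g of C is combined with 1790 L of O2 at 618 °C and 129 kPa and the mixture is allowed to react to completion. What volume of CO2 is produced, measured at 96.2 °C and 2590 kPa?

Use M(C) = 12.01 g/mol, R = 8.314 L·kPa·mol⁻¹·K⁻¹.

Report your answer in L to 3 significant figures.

18.4 L

n(C) = 186 / 12.01 = 15.49 mol
n(O2) = PV/RT = (129 × 1790) / (8.314 × 891.15) = 31.17 mol
For 15.49 mol C, stoichiometry requires (1/1) × 15.49 = 15.49 mol O2; 31.17 mol is available, so C is limiting.
n(CO2) = (1/1) × 15.49 = 15.49 mol
V(CO2) = nRT/P = 15.49 × 8.314 × 369.35 / 2590 = 18.37 L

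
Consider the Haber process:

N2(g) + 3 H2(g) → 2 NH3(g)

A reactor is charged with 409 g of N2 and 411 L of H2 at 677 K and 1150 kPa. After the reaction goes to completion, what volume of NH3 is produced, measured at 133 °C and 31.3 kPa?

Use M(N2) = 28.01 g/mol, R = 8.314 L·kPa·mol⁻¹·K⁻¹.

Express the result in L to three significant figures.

3150 L

n(N2) = 409 / 28.01 = 14.60 mol
n(H2) = PV/RT = (1150 × 411) / (8.314 × 677) = 83.97 mol
For 14.60 mol N2, stoichiometry requires (3/1) × 14.60 = 43.80 mol H2; 83.97 mol is available, so N2 is limiting.
n(NH3) = (2/1) × 14.60 = 29.20 mol
V(NH3) = nRT/P = 29.20 × 8.314 × 406.15 / 31.3 = 3150 L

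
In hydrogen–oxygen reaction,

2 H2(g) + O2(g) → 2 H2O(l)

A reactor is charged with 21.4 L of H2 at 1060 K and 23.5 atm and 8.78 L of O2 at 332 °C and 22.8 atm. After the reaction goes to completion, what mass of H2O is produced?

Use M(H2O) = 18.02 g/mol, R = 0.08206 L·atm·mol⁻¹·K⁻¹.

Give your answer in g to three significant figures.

n(H2) = PV/RT = (23.5 × 21.4) / (0.08206 × 1060) = 5.782 mol
n(O2) = PV/RT = (22.8 × 8.78) / (0.08206 × 605.15) = 4.031 mol
For 5.782 mol H2, stoichiometry requires (1/2) × 5.782 = 2.891 mol O2; 4.031 mol is available, so H2 is limiting.
n(H2O) = (2/2) × 5.782 = 5.782 mol
m(H2O) = 5.782 × 18.02 = 104.2 g

104 g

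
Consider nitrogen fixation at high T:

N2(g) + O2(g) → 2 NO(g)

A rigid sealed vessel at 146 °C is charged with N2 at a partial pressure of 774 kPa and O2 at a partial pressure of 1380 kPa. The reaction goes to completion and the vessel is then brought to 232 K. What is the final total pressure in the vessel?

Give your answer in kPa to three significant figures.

Because the vessel is rigid and T is held at 146 °C, work the stoichiometry in partial pressures (P_i = n_iRT/V).
P(O2) required for 774 kPa of N2 = (1/1) × 774 = 774.0 kPa; available 1380 kPa, so N2 is limiting.
P(O2) remaining = 1380 − (1/1) × 774 = 606.0 kPa
P(gaseous products) = (2)/1 × 774 = 1548 kPa
P_total at 146 °C = 606.0 + 1548 = 2154 kPa
Scaling to 232 K: P = 2154 × 232/419.15 = 1192 kPa

1190 kPa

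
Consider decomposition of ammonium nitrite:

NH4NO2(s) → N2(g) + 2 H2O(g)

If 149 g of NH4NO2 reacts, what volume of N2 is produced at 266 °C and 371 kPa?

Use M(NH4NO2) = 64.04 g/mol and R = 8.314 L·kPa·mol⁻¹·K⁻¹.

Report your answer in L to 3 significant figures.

n(NH4NO2) = 149.0 / 64.04 = 2.327 mol
n(N2) = (1/1) × 2.327 = 2.327 mol
V = nRT/P = 2.327 × 8.314 × 539.15 / 371 = 28.12 L

28.1 L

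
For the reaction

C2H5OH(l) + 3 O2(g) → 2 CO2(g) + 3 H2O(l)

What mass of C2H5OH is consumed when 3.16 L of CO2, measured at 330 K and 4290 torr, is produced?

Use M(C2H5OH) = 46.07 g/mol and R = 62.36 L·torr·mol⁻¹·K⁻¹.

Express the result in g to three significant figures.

15.2 g

n(CO2) = PV/RT = (4290 × 3.16) / (62.36 × 330) = 0.6588 mol
n(C2H5OH) = (1/2) × 0.6588 = 0.3294 mol
m(C2H5OH) = 0.3294 × 46.07 = 15.18 g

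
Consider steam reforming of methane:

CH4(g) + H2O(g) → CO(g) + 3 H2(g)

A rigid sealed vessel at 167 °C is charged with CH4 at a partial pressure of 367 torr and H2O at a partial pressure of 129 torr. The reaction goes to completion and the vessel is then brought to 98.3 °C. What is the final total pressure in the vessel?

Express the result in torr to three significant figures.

At constant V, partial pressures at 167 °C are proportional to moles, so apply stoichiometry directly to pressures.
P(H2O) required for 367 torr of CH4 = (1/1) × 367 = 367.0 torr; available 129 torr, so H2O is limiting.
P(CH4) remaining = 367 − (1/1) × 129 = 238.0 torr
P(gaseous products) = (1+3)/1 × 129 = 516.0 torr
P_total at 167 °C = 238.0 + 516.0 = 754.0 torr
Scaling to 98.3 °C: P = 754.0 × 371.45/440.15 = 636.3 torr

636 torr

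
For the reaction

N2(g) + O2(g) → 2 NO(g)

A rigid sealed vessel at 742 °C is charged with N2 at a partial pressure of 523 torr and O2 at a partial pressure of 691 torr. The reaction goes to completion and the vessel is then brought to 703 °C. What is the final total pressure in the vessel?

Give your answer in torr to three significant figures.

1170 torr

With V and T fixed, P_i ∝ n_i, so the mole ratios apply directly to partial pressures at 742 °C.
P(O2) required for 523 torr of N2 = (1/1) × 523 = 523.0 torr; available 691 torr, so N2 is limiting.
P(O2) remaining = 691 − (1/1) × 523 = 168.0 torr
P(gaseous products) = (2)/1 × 523 = 1046 torr
P_total at 742 °C = 168.0 + 1046 = 1214 torr
Scaling to 703 °C: P = 1214 × 976.15/1015.15 = 1167 torr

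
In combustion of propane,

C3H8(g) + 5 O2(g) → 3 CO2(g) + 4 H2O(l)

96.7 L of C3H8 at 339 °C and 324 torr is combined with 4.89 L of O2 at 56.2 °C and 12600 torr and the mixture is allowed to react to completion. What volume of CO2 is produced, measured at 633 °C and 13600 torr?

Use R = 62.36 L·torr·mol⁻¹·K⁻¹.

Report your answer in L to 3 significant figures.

7.48 L

n(C3H8) = PV/RT = (324 × 96.7) / (62.36 × 612.15) = 0.8207 mol
n(O2) = PV/RT = (12600 × 4.89) / (62.36 × 329.35) = 3.000 mol
For 0.8207 mol C3H8, stoichiometry requires (5/1) × 0.8207 = 4.104 mol O2; 3.000 mol is available, so O2 is limiting.
n(CO2) = (3/5) × 3.000 = 1.800 mol
V(CO2) = nRT/P = 1.800 × 62.36 × 906.15 / 13600 = 7.479 L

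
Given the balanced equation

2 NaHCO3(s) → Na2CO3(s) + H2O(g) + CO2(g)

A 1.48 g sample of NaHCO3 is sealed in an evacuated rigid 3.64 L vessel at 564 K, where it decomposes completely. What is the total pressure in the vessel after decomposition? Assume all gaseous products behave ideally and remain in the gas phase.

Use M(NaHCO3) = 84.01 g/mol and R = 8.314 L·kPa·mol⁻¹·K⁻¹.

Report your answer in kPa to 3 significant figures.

n(NaHCO3) = 1.48 / 84.01 = 0.01762 mol
n(gas produced) = (2/2) × 0.01762 = 0.01762 mol
P = nRT/V = 0.01762 × 8.314 × 564 / 3.64 = 22.70 kPa

22.7 kPa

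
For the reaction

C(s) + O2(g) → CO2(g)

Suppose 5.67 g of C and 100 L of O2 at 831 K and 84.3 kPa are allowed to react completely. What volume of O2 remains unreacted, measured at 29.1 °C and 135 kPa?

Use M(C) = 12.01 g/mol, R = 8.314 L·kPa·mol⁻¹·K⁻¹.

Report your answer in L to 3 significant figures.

13.9 L

n(C) = 5.67 / 12.01 = 0.4721 mol
n(O2) = PV/RT = (84.3 × 100) / (8.314 × 831) = 1.220 mol
For 0.4721 mol C, stoichiometry requires (1/1) × 0.4721 = 0.4721 mol O2; 1.220 mol is available, so C is limiting.
n(O2) consumed = (1/1) × 0.4721 = 0.4721 mol; remaining = 1.220 − 0.4721 = 0.7479 mol
V(O2) = nRT/P = 0.7479 × 8.314 × 302.25 / 135 = 13.92 L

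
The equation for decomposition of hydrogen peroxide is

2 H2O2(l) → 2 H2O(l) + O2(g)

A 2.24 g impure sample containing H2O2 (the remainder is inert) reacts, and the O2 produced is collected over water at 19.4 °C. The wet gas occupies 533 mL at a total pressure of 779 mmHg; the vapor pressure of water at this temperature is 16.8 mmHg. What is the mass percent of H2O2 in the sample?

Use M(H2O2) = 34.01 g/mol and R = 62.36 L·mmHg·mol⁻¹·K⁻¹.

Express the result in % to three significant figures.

67.6 %

P(O2) = 779 − 16.8 = 762.2 mmHg
n(O2) = PV/RT = (762.2 × 0.5330) / (62.36 × 292.55) = 0.02227 mol
n(H2O2) = (2/1) × 0.02227 = 0.04454 mol
m(H2O2) = 0.04454 × 34.01 = 1.515 g
%H2O2 = 1.515 / 2.24 × 100 = 67.63%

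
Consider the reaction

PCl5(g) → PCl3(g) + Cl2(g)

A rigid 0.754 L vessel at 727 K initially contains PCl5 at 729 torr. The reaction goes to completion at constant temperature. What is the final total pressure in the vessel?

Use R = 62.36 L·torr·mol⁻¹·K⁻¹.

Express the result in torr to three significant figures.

1460 torr

Since T and V are fixed, P_final/P_initial = n_final/n_initial = 2/1.
P_final = (2/1) × 729 = 1458 torr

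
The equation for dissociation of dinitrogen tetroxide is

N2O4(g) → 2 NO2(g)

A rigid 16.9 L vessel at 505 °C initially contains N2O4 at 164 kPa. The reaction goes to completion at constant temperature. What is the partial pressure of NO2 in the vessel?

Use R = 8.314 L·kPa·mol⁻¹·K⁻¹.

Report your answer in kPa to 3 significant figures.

n(N2O4)₀ = PV/RT = (164 × 16.9) / (8.314 × 778.15) = 0.4284 mol
n(NO2) = (2/1) × 0.4284 = 0.8568 mol
P(NO2) = nRT/V = 0.8568 × 8.314 × 778.15 / 16.9 = 328.0 kPa

328 kPa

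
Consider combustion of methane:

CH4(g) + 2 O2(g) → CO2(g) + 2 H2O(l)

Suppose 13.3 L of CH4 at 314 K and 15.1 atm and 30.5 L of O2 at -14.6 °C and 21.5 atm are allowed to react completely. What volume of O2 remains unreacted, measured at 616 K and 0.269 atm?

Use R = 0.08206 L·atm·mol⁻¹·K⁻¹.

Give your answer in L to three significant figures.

2880 L

n(CH4) = PV/RT = (15.1 × 13.3) / (0.08206 × 314) = 7.794 mol
n(O2) = PV/RT = (21.5 × 30.5) / (0.08206 × 258.55) = 30.91 mol
For 7.794 mol CH4, stoichiometry requires (2/1) × 7.794 = 15.59 mol O2; 30.91 mol is available, so CH4 is limiting.
n(O2) consumed = (2/1) × 7.794 = 15.59 mol; remaining = 30.91 − 15.59 = 15.32 mol
V(O2) = nRT/P = 15.32 × 0.08206 × 616 / 0.269 = 2879 L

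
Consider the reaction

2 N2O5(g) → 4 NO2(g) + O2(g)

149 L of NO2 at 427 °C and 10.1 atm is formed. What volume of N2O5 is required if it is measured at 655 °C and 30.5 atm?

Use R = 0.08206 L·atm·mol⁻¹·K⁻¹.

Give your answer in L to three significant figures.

n(NO2) = PV/RT = (10.1 × 149) / (0.08206 × 700.15) = 26.19 mol
n(N2O5) = (2/4) × 26.19 = 13.10 mol
V = nRT/P = 13.10 × 0.08206 × 928.15 / 30.5 = 32.71 L

32.7 L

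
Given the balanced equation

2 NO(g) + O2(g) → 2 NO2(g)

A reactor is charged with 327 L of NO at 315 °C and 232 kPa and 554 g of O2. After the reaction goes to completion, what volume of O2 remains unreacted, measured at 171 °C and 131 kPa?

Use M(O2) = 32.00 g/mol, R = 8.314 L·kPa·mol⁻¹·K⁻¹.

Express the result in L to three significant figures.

n(NO) = PV/RT = (232 × 327) / (8.314 × 588.15) = 15.51 mol
n(O2) = 554 / 32.00 = 17.31 mol
For 15.51 mol NO, stoichiometry requires (1/2) × 15.51 = 7.755 mol O2; 17.31 mol is available, so NO is limiting.
n(O2) consumed = (1/2) × 15.51 = 7.755 mol; remaining = 17.31 − 7.755 = 9.555 mol
V(O2) = nRT/P = 9.555 × 8.314 × 444.15 / 131 = 269.3 L

269 L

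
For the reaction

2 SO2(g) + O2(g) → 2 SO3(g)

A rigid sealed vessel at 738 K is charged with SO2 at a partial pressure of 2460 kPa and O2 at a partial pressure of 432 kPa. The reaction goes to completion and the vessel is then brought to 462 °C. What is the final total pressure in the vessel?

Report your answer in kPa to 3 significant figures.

With V and T fixed, P_i ∝ n_i, so the mole ratios apply directly to partial pressures at 738 K.
P(O2) required for 2460 kPa of SO2 = (1/2) × 2460 = 1230 kPa; available 432 kPa, so O2 is limiting.
P(SO2) remaining = 2460 − (2/1) × 432 = 1596 kPa
P(gaseous products) = (2)/1 × 432 = 864.0 kPa
P_total at 738 K = 1596 + 864.0 = 2460 kPa
Scaling to 462 °C: P = 2460 × 735.15/738 = 2450 kPa

2450 kPa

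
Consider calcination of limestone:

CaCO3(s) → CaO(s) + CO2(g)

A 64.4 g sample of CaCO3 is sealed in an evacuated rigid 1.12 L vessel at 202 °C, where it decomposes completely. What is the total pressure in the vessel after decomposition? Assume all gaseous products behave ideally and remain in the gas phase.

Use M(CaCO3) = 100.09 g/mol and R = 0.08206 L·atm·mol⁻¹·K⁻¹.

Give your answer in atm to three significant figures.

22.4 atm

n(CaCO3) = 64.4 / 100.09 = 0.6434 mol
n(gas produced) = (1/1) × 0.6434 = 0.6434 mol
P = nRT/V = 0.6434 × 0.08206 × 475.15 / 1.12 = 22.40 atm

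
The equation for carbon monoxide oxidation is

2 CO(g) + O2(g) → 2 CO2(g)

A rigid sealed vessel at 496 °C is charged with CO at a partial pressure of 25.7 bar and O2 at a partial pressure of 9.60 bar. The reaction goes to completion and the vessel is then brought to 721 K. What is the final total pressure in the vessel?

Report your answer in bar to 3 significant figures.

24.1 bar

At constant V, partial pressures at 496 °C are proportional to moles, so apply stoichiometry directly to pressures.
P(O2) required for 25.7 bar of CO = (1/2) × 25.7 = 12.85 bar; available 9.60 bar, so O2 is limiting.
P(CO) remaining = 25.7 − (2/1) × 9.60 = 6.500 bar
P(gaseous products) = (2)/1 × 9.60 = 19.20 bar
P_total at 496 °C = 6.500 + 19.20 = 25.70 bar
Scaling to 721 K: P = 25.70 × 721/769.15 = 24.09 bar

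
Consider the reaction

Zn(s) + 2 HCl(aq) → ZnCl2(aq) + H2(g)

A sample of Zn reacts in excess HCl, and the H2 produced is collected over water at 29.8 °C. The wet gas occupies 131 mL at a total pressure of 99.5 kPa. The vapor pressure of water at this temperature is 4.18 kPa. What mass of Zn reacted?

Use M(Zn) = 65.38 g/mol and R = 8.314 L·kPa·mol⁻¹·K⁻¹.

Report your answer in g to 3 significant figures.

0.324 g

P(H2) = 99.5 − 4.18 = 95.32 kPa
n(H2) = PV/RT = (95.32 × 0.1310) / (8.314 × 302.95) = 0.004958 mol
n(Zn) = (1/1) × 0.004958 = 0.004958 mol
m(Zn) = 0.004958 × 65.38 = 0.3242 g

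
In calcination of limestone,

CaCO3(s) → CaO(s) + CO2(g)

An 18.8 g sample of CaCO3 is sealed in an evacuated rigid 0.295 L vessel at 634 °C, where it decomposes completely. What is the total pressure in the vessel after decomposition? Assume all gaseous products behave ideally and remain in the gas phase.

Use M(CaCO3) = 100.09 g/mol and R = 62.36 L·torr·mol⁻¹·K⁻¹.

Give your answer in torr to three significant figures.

36000 torr

n(CaCO3) = 18.8 / 100.09 = 0.1878 mol
n(gas produced) = (1/1) × 0.1878 = 0.1878 mol
P = nRT/V = 0.1878 × 62.36 × 907.15 / 0.295 = 36010 torr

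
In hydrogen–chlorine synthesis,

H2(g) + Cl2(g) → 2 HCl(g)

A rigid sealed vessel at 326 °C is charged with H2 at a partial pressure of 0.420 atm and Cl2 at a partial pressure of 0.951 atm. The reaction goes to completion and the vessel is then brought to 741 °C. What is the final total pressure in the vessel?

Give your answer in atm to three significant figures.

With V and T fixed, P_i ∝ n_i, so the mole ratios apply directly to partial pressures at 326 °C.
P(Cl2) required for 0.420 atm of H2 = (1/1) × 0.420 = 0.4200 atm; available 0.951 atm, so H2 is limiting.
P(Cl2) remaining = 0.951 − (1/1) × 0.420 = 0.5310 atm
P(gaseous products) = (2)/1 × 0.420 = 0.8400 atm
P_total at 326 °C = 0.5310 + 0.8400 = 1.371 atm
Scaling to 741 °C: P = 1.371 × 1014.15/599.15 = 2.321 atm

2.32 atm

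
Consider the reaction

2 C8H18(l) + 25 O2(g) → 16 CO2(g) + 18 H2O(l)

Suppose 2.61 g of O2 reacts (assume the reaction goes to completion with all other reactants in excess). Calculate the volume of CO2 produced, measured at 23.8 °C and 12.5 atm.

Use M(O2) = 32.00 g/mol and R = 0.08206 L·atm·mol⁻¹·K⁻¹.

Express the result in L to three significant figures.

n(O2) = 2.610 / 32.00 = 0.08156 mol
n(CO2) = (16/25) × 0.08156 = 0.05220 mol
V = nRT/P = 0.05220 × 0.08206 × 296.95 / 12.5 = 0.1018 L

0.102 L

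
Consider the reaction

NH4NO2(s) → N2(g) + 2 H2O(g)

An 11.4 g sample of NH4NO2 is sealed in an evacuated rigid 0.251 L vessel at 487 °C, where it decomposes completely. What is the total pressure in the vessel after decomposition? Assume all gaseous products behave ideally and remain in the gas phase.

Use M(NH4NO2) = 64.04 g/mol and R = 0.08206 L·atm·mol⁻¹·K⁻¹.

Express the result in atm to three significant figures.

133 atm

n(NH4NO2) = 11.4 / 64.04 = 0.1780 mol
n(gas produced) = (3/1) × 0.1780 = 0.5340 mol
P = nRT/V = 0.5340 × 0.08206 × 760.15 / 0.251 = 132.7 atm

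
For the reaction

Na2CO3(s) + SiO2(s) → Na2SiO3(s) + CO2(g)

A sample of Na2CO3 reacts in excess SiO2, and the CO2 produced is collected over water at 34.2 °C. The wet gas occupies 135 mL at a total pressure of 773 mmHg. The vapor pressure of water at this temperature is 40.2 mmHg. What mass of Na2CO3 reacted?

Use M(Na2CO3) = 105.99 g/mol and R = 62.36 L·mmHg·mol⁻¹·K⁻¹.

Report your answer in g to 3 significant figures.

P(CO2) = 773 − 40.2 = 732.8 mmHg
n(CO2) = PV/RT = (732.8 × 0.1350) / (62.36 × 307.35) = 0.005162 mol
n(Na2CO3) = (1/1) × 0.005162 = 0.005162 mol
m(Na2CO3) = 0.005162 × 105.99 = 0.5471 g

0.547 g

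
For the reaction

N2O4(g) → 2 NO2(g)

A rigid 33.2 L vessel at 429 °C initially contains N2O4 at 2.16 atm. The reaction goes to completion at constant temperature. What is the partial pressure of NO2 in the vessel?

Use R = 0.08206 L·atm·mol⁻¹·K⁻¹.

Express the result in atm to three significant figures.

n(N2O4)₀ = PV/RT = (2.16 × 33.2) / (0.08206 × 702.15) = 1.245 mol
n(NO2) = (2/1) × 1.245 = 2.490 mol
P(NO2) = nRT/V = 2.490 × 0.08206 × 702.15 / 33.2 = 4.321 atm

4.32 atm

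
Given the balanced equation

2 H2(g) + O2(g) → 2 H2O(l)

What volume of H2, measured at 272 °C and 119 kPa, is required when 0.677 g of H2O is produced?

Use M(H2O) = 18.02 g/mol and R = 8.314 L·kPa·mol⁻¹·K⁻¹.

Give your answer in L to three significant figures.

1.43 L

n(H2O) = 0.6770 / 18.02 = 0.03757 mol
n(H2) = (2/2) × 0.03757 = 0.03757 mol
V = nRT/P = 0.03757 × 8.314 × 545.15 / 119 = 1.431 L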